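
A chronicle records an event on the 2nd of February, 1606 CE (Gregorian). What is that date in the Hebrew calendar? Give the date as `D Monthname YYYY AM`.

25 Shevat 5366 AM

Julian Day Number of the source date = 2307672.
Converting JDN 2307672 to the Hebrew calendar gives 25 Shevat 5366 AM.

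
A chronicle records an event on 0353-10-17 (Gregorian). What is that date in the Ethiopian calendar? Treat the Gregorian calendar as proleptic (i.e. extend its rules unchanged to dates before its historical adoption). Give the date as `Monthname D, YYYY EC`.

Tikimt 19, 346 EC

Both dates share Julian Day Number 1850280; in the Ethiopian calendar that is 19 Tikimt 346 EC.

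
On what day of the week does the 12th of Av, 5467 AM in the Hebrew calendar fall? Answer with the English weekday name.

In the Gregorian calendar this is 10 August 1707 (JDN 2344750).
Since JDN mod 7 = 2 (0 = Monday), the day is Wednesday.

Wednesday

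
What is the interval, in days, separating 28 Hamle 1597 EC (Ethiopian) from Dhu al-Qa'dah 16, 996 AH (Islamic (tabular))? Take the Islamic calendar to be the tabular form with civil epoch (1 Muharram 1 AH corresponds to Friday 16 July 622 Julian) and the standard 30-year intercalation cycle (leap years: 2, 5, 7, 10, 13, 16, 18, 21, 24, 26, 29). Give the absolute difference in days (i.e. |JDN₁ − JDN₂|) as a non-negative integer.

First date → JDN 2307487; second date → JDN 2301345.
The interval is |2307487 − 2301345| = 6142 days.

6142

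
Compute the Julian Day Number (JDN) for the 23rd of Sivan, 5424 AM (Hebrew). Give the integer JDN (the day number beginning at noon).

2328991

Equivalently 16 June 1664 (Gregorian).
JDN 2400001 is 17 November 1858 CE (Gregorian), MJD 0; the target day is −71010 days from there, so JDN = 2328991.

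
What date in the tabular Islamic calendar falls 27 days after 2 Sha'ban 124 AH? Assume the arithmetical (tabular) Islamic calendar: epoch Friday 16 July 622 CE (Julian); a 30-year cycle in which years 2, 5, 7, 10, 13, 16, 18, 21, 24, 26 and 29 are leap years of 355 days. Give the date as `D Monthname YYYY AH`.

29 Sha'ban 124 AH

The starting date is JDN 1992235; 1992235 + 27 = 1992262.
JDN 1992262 corresponds to 29 Sha'ban 124 AH.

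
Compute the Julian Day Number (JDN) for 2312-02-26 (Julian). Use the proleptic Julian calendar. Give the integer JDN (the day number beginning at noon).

2565572

Equivalently 13 March 2312 (Gregorian).
JDN 2299161 is 15 October 1582 CE (Gregorian); the target day is +266411 days from there, so JDN = 2565572.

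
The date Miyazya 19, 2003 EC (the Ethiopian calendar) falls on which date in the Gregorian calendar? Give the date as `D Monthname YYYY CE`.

27 April 2011 CE

Julian Day Number of the source date = 2455679.
Converting JDN 2455679 to the Gregorian calendar gives 27 April 2011 CE.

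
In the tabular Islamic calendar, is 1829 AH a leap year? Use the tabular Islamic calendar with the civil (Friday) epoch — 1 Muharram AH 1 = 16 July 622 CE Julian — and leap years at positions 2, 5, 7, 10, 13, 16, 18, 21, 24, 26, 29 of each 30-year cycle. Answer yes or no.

yes

Year 1829 AH is year 29 of its 30-year cycle; leap positions are 2, 5, 7, 10, 13, 16, 18, 21, 24, 26, 29, so it is a leap year (355 days).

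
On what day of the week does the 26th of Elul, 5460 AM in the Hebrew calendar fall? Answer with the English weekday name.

In the Gregorian calendar this is 10 September 1700 (JDN 2342225).
JDN 2342225 mod 7 = 4, and JDN 0 was a Monday, so this is a Friday.

Friday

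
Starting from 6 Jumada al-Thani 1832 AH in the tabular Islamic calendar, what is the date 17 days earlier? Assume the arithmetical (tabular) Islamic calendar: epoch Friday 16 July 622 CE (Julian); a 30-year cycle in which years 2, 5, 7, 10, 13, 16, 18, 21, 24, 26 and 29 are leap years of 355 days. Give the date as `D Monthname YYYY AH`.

Counting 17 days back from JDN 2597438 reaches JDN 2597421, which is 19 Jumada al-Awwal 1832 AH.

19 Jumada al-Awwal 1832 AH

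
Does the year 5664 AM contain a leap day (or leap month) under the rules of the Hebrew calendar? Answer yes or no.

no

Hebrew year 5664 is year 2 of its 19-year Metonic cycle; leap years are at positions 3, 6, 8, 11, 14, 17, 19, so it is a common year (12 months).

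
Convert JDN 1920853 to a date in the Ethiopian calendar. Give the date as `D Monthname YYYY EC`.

9 Tir 539 EC

JDN 1920853 is 6 January 547 in the proleptic Gregorian calendar.
In the Ethiopian calendar that day is 9 Tir 539 EC.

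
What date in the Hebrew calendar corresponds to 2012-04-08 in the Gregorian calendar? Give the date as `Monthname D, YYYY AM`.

Julian Day Number of the source date = 2456026.
Converting JDN 2456026 to the Hebrew calendar gives 16 Nisan 5772 AM.

Nisan 16, 5772 AM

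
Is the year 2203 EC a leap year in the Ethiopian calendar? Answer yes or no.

yes

2203 mod 4 = 3; in the Ethiopian calendar a year is leap when year mod 4 = 3, so it is a leap year.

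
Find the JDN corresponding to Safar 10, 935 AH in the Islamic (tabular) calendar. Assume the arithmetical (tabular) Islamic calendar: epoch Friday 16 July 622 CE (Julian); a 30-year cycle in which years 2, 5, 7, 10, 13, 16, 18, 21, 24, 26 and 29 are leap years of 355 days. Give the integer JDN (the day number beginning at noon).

2279457

Equivalently 3 November 1528 (proleptic Gregorian).
JDN 2451545 is 1 January 2000 CE (Gregorian); the target day is −172088 days from there, so JDN = 2279457.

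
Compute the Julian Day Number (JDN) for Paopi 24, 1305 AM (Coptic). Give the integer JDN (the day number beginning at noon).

Equivalently 31 October 1588 (Gregorian).
JDN 2299161 is 15 October 1582 CE (Gregorian); the target day is +2208 days from there, so JDN = 2301369.

2301369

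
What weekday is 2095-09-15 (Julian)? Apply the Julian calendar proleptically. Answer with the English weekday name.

In the Gregorian calendar this is 28 September 2095 (JDN 2486514).
2486514 ≡ 2 (mod 7); counting from Monday = 0 gives Wednesday.

Wednesday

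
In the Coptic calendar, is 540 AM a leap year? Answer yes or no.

540 mod 4 = 0; in the Coptic calendar a year is leap when year mod 4 = 3, so it is a common year.

no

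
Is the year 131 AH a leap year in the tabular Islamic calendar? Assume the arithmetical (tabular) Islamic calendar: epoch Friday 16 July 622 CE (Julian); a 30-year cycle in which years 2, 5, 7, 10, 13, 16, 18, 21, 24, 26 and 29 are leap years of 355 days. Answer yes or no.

no

Year 131 AH is year 11 of its 30-year cycle; leap positions are 2, 5, 7, 10, 13, 16, 18, 21, 24, 26, 29, so it is a common year (354 days).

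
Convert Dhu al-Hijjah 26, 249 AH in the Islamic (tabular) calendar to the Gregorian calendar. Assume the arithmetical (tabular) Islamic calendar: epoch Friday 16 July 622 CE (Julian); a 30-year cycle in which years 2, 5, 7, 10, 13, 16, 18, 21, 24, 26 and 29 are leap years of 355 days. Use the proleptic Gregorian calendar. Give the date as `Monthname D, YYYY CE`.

Both dates share Julian Day Number 2036673; in the Gregorian calendar that is 13 February 864 CE.

February 13, 864 CE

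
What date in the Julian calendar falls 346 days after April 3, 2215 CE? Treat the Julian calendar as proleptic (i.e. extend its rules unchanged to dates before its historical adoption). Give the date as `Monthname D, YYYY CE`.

The starting date is JDN 2530179; 2530179 + 346 = 2530525.
JDN 2530525 corresponds to March 14, 2216 CE.

March 14, 2216 CE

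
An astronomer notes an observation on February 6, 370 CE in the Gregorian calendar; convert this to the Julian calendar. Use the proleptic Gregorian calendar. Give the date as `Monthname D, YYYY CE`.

February 5, 370 CE

At this point the Julian calendar is 1 day behind the Gregorian.
6 February 370 Gregorian − 1 day → 5 February 370 Julian.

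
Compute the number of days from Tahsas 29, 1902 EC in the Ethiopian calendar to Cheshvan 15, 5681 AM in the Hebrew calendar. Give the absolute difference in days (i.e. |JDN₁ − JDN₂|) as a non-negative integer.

3946

First date → JDN 2418679; second date → JDN 2422625.
The interval is |2418679 − 2422625| = 3946 days.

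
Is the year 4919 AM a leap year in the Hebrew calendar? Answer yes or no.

yes

Hebrew year 4919 is year 17 of its 19-year Metonic cycle; leap years are at positions 3, 6, 8, 11, 14, 17, 19, so it is a leap year (13 months).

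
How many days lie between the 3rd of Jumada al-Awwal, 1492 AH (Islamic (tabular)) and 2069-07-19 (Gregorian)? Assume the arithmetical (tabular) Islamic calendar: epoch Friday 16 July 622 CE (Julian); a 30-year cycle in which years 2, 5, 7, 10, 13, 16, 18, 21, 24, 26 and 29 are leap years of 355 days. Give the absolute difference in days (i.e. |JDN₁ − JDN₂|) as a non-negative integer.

JDN of the first date = 2476921.
JDN of the second date = 2476947.
|2476947 − 2476921| = 26.

26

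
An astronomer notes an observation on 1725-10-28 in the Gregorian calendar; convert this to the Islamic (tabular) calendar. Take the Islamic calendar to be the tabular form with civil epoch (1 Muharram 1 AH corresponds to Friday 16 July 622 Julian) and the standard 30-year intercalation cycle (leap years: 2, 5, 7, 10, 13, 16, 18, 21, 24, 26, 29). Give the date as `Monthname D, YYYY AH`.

Julian Day Number of the source date = 2351404.
Converting JDN 2351404 to the tabular Islamic calendar gives 20 Safar 1138 AH.

Safar 20, 1138 AH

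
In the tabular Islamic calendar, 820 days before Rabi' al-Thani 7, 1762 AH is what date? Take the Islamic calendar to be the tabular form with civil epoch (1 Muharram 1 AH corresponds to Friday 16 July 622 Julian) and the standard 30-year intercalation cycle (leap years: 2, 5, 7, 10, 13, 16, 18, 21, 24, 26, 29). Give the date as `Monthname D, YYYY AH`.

Dhu al-Hijjah 14, 1759 AH

Counting 820 days back from JDN 2572575 reaches JDN 2571755, which is Dhu al-Hijjah 14, 1759 AH.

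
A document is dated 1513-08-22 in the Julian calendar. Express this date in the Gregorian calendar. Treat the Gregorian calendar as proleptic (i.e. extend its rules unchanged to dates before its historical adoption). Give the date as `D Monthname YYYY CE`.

The Julian–Gregorian offset here is 10 days (Julian trailing).
22 August 1513 Julian + 10 days → 1 September 1513 Gregorian.

1 September 1513 CE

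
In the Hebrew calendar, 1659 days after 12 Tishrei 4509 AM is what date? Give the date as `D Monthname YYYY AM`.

The starting date is JDN 1994517; 1994517 + 1659 = 1996176.
JDN 1996176 corresponds to 17 Nisan 4513 AM.

17 Nisan 4513 AM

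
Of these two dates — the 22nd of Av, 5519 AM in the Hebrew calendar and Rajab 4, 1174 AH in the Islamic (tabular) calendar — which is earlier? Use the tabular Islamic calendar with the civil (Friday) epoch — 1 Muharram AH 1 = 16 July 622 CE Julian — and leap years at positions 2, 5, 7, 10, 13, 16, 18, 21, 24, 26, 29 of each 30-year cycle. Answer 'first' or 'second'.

Converting both to JDN: 2363748 vs 2364292; the smaller is the first.

first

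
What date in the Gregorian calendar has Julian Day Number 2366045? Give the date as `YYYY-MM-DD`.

1765-11-28

Counting from JDN 2299161 = 15 Oct 1582 gives an offset of 66884 days.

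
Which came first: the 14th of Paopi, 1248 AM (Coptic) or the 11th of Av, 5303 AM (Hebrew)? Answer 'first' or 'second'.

First date → JDN 2280540; second date → JDN 2284831.
JDN 2280540 < JDN 2284831, so the first date is earlier.

first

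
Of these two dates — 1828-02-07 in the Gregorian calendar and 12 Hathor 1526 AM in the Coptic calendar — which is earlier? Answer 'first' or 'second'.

First date → JDN 2388760; second date → JDN 2382107.
JDN 2382107 < JDN 2388760, so the second date is earlier.

second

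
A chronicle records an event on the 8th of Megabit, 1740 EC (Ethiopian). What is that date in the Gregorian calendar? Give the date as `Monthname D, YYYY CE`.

March 15, 1748 CE

Both dates share Julian Day Number 2359578; in the Gregorian calendar that is 15 March 1748 CE.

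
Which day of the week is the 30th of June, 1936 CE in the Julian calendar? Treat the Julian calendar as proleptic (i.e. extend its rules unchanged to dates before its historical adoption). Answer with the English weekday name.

Monday

Equivalently 13 July 1936 Gregorian, JDN 2428363.
JDN 2428363 mod 7 = 0, and JDN 0 was a Monday, so this is a Monday.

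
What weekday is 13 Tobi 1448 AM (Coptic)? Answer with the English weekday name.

Sunday

This is JDN 2353679 (20 January 1732 Gregorian).
Since JDN mod 7 = 6 (0 = Monday), the day is Sunday.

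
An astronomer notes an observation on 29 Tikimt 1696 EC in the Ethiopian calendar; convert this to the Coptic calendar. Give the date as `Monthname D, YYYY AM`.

The source date corresponds to 7 November 1703 in the Gregorian calendar (JDN 2343378).
That day falls on 29 Paopi 1420 AM in the Coptic calendar.

Paopi 29, 1420 AM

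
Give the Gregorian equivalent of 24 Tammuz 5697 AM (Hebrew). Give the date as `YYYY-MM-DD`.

Both dates share Julian Day Number 2428718; in the Gregorian calendar that is 3 July 1937 CE.

1937-07-03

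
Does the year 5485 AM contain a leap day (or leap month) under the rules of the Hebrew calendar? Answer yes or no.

no

Hebrew year 5485 is year 13 of its 19-year Metonic cycle; leap years are at positions 3, 6, 8, 11, 14, 17, 19, so it is a common year (12 months).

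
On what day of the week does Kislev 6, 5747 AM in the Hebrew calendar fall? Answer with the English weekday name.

Monday

In the Gregorian calendar this is 8 December 1986 (JDN 2446773).
2446773 ≡ 0 (mod 7); counting from Monday = 0 gives Monday.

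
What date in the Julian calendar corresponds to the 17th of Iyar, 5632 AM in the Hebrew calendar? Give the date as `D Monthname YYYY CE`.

13 May 1872 CE

Both dates share Julian Day Number 2404939; in the Julian calendar that is 13 May 1872 CE.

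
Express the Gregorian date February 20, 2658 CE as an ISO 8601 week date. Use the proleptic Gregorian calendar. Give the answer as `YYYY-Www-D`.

2658-W07-6

The weekday is Saturday (ISO weekday 6).
That Saturday belongs to ISO week 7 of ISO year 2658.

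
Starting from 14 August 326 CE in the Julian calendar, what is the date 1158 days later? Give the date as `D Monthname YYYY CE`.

Counting 1158 days forward from JDN 1840355 reaches JDN 1841513, which is 15 October 329 CE.

15 October 329 CE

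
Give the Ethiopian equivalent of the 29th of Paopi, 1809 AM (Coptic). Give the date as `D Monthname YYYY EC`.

Both dates share Julian Day Number 2485460; in the Ethiopian calendar that is 29 Tikimt 2085 EC.

29 Tikimt 2085 EC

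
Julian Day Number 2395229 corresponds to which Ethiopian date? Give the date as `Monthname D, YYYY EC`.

Tikimt 15, 1838 EC

JDN 2395229 is 24 October 1845 in the Gregorian calendar.
In the Ethiopian calendar that day is Tikimt 15, 1838 EC.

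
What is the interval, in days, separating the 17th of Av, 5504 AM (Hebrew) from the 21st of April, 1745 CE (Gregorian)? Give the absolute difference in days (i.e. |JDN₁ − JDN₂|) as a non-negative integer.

JDN of the first date = 2358250.
JDN of the second date = 2358519.
|2358519 − 2358250| = 269.

269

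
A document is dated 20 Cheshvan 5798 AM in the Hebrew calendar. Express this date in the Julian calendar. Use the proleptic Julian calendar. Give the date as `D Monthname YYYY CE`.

16 October 2037 CE

Both dates share Julian Day Number 2465361; in the Julian calendar that is 16 October 2037 CE.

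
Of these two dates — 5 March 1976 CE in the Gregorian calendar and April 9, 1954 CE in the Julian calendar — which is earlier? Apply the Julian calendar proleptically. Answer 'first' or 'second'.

second

Converting both to JDN: 2442843 vs 2434855; the smaller is the second.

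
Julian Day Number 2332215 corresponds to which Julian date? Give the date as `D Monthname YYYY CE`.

The Gregorian equivalent of JDN 2332215 is 14 April 1673.
In the Julian calendar that day is 4 April 1673 CE.

4 April 1673 CE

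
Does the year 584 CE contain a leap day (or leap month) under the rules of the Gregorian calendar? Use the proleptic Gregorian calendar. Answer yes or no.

584 is divisible by 4 and not by 100, so it is a leap year.

yes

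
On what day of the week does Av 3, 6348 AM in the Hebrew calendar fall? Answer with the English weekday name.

This is JDN 2666507 (18 July 2588 Gregorian).
JDN 2666507 mod 7 = 4, and JDN 0 was a Monday, so this is a Friday.

Friday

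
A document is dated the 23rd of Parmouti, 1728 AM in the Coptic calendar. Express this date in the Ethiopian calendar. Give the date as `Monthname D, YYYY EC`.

Julian Day Number of the source date = 2456049.
Converting JDN 2456049 to the Ethiopian calendar gives 23 Miyazya 2004 EC.

Miyazya 23, 2004 EC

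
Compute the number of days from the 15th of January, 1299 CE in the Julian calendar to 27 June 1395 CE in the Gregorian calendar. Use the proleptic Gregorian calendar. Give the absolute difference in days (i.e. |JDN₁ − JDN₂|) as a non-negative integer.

JDN of the first date = 2195532.
JDN of the second date = 2230751.
|2230751 − 2195532| = 35219.

35219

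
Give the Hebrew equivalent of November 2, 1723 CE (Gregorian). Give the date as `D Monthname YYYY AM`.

4 Cheshvan 5484 AM

Julian Day Number of the source date = 2350678.
Converting JDN 2350678 to the Hebrew calendar gives 4 Cheshvan 5484 AM.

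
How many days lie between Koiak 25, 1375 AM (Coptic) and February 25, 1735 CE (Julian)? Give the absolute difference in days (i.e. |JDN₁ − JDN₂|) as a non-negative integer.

27825

JDN of the first date = 2326997.
JDN of the second date = 2354822.
|2354822 − 2326997| = 27825.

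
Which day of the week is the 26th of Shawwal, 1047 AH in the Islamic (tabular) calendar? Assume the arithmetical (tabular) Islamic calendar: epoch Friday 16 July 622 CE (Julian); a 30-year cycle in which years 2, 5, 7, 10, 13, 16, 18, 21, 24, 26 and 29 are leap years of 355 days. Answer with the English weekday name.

Saturday

In the Gregorian calendar this is 13 March 1638 (JDN 2319399).
JDN 2319399 mod 7 = 5, and JDN 0 was a Monday, so this is a Saturday.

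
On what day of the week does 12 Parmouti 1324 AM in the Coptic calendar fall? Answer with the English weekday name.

Equivalently 17 April 1608 Gregorian, JDN 2308477.
JDN 2308477 mod 7 = 3, and JDN 0 was a Monday, so this is a Thursday.

Thursday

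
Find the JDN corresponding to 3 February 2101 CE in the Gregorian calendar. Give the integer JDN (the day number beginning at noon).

2488468

JDN 2299161 is 15 October 1582 CE (Gregorian); the target day is +189307 days from there, so JDN = 2488468.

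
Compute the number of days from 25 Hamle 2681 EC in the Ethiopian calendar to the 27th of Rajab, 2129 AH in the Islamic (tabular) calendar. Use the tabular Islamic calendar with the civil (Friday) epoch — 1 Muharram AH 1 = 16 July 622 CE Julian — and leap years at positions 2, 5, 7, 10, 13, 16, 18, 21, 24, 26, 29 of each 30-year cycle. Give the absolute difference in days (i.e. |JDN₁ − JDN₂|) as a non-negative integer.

First date → JDN 2703415; second date → JDN 2702735.
The interval is |2703415 − 2702735| = 680 days.

680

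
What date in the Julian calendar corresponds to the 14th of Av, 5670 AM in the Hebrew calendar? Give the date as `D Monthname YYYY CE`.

6 August 1910 CE

Julian Day Number of the source date = 2418903.
Converting JDN 2418903 to the Julian calendar gives 6 August 1910 CE.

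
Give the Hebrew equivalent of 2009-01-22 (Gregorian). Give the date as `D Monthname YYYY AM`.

Both dates share Julian Day Number 2454854; in the Hebrew calendar that is 26 Tevet 5769 AM.

26 Tevet 5769 AM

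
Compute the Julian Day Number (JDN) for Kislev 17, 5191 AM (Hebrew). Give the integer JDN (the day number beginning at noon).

Equivalently 12 December 1430 (proleptic Gregorian).
JDN 2451545 is 1 January 2000 CE (Gregorian); the target day is −207843 days from there, so JDN = 2243702.

2243702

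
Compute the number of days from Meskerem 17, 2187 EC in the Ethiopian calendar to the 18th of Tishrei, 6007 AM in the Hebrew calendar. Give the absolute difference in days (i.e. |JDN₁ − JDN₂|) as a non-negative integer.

JDN of the first date = 2522673.
JDN of the second date = 2541666.
|2541666 − 2522673| = 18993.

18993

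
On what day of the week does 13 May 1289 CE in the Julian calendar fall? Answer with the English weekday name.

Friday

In the proleptic Gregorian calendar this is 20 May 1289 (JDN 2191998).
2191998 ≡ 4 (mod 7); counting from Monday = 0 gives Friday.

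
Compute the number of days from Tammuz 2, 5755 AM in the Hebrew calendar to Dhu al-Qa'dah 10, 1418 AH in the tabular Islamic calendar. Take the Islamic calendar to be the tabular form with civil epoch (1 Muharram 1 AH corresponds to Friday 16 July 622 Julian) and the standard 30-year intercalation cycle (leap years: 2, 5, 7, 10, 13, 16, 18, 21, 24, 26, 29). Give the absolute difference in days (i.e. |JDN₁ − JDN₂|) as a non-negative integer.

First date → JDN 2449899; second date → JDN 2450882.
The interval is |2449899 − 2450882| = 983 days.

983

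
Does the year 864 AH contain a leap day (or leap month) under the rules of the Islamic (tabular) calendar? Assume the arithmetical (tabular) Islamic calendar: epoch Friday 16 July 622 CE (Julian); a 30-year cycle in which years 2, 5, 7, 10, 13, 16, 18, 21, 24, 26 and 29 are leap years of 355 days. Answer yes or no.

Year 864 AH is year 24 of its 30-year cycle; leap positions are 2, 5, 7, 10, 13, 16, 18, 21, 24, 26, 29, so it is a leap year (355 days).

yes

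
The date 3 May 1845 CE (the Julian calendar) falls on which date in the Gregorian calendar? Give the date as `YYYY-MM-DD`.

At this point the Julian calendar is 12 days behind the Gregorian.
3 May 1845 Julian + 12 days → 15 May 1845 Gregorian.

1845-05-15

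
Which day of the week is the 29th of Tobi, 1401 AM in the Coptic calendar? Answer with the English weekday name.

Equivalently 3 February 1685 Gregorian, JDN 2336528.
Since JDN mod 7 = 5 (0 = Monday), the day is Saturday.

Saturday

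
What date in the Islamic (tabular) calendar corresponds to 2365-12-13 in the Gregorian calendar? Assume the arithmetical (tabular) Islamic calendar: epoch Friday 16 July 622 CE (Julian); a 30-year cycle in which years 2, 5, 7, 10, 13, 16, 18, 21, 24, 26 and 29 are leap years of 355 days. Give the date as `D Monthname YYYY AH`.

28 Dhu al-Qa'dah 1797 AH

Julian Day Number of the source date = 2585205.
Converting JDN 2585205 to the tabular Islamic calendar gives 28 Dhu al-Qa'dah 1797 AH.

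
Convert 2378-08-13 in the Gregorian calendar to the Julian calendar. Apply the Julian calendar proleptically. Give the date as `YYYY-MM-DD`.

The Julian–Gregorian offset here is 16 days (Julian trailing).
13 August 2378 Gregorian − 16 days → 28 July 2378 Julian.

2378-07-28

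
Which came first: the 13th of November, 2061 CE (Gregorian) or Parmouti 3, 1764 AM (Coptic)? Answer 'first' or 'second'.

First date → JDN 2474142; second date → JDN 2469178.
JDN 2469178 < JDN 2474142, so the second date is earlier.

second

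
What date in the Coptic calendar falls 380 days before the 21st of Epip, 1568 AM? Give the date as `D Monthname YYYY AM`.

7 Epip 1567 AM

The starting date is JDN 2397697; 2397697 − 380 = 2397317.
JDN 2397317 corresponds to 7 Epip 1567 AM.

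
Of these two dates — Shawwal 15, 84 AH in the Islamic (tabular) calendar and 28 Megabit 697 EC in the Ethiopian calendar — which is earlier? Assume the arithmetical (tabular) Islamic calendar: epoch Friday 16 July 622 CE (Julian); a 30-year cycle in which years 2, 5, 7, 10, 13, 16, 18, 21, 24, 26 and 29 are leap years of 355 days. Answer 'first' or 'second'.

First date → JDN 1978132; second date → JDN 1978642.
JDN 1978132 < JDN 1978642, so the first date is earlier.

first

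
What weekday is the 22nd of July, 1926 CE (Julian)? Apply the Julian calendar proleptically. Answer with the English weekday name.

Wednesday

This is JDN 2424732 (4 August 1926 Gregorian).
Since JDN mod 7 = 2 (0 = Monday), the day is Wednesday.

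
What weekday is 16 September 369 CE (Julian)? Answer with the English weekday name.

Wednesday

This is JDN 1856094 (17 September 369 Gregorian).
Since JDN mod 7 = 2 (0 = Monday), the day is Wednesday.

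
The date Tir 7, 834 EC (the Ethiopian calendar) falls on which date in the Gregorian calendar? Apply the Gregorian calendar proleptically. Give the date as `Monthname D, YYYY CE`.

January 6, 842 CE

Julian Day Number of the source date = 2028600.
Converting JDN 2028600 to the Gregorian calendar gives 6 January 842 CE.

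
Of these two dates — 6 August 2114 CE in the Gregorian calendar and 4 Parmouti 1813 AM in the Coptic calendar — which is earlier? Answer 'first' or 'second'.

The two dates have Julian Day Numbers 2493400 and 2487076 respectively.
Since 2487076 < 2493400, the second date comes first.

second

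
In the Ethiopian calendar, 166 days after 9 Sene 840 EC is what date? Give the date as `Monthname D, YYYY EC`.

The starting date is JDN 2030944; 2030944 + 166 = 2031110.
JDN 2031110 corresponds to Hidar 20, 841 EC.

Hidar 20, 841 EC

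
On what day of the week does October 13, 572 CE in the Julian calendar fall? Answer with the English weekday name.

Thursday

This is JDN 1930267 (15 October 572 Gregorian).
1930267 ≡ 3 (mod 7); counting from Monday = 0 gives Thursday.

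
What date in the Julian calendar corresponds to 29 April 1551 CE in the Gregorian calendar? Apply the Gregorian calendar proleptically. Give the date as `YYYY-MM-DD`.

1551-04-19

At this point the Julian calendar is 10 days behind the Gregorian.
29 April 1551 Gregorian − 10 days → 19 April 1551 Julian.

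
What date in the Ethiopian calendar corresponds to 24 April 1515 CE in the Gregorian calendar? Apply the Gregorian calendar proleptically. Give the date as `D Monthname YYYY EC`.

Julian Day Number of the source date = 2274515.
Converting JDN 2274515 to the Ethiopian calendar gives 19 Miyazya 1507 EC.

19 Miyazya 1507 EC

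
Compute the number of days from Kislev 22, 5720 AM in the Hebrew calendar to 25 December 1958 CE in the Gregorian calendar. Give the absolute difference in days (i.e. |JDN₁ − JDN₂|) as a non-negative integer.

First date → JDN 2436926; second date → JDN 2436563.
The interval is |2436926 − 2436563| = 363 days.

363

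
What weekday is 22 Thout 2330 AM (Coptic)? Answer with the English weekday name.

This is JDN 2675718 (7 October 2613 Gregorian).
JDN 2675718 mod 7 = 3, and JDN 0 was a Monday, so this is a Thursday.

Thursday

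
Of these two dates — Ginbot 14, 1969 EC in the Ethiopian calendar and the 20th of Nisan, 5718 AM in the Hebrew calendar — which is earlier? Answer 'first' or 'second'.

First date → JDN 2443286; second date → JDN 2436304.
JDN 2436304 < JDN 2443286, so the second date is earlier.

second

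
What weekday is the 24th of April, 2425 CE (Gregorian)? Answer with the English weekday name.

Thursday

2606887 ≡ 3 (mod 7); counting from Monday = 0 gives Thursday.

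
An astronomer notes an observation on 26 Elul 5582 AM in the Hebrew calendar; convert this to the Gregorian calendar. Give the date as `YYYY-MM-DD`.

Julian Day Number of the source date = 2386786.
Converting JDN 2386786 to the Gregorian calendar gives 12 September 1822 CE.

1822-09-12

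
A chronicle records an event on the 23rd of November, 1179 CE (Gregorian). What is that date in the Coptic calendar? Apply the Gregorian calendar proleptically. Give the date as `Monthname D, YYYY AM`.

Julian Day Number of the source date = 2152007.
Converting JDN 2152007 to the Coptic calendar gives 19 Hathor 896 AM.

Hathor 19, 896 AM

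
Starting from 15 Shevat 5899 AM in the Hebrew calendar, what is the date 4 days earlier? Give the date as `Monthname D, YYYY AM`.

Shevat 11, 5899 AM

Counting 4 days back from JDN 2502358 reaches JDN 2502354, which is Shevat 11, 5899 AM.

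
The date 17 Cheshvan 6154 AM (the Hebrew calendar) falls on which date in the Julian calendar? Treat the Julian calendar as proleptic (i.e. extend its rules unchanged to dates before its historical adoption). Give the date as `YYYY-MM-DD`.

Both dates share Julian Day Number 2595381; in the Julian calendar that is 7 October 2393 CE.

2393-10-07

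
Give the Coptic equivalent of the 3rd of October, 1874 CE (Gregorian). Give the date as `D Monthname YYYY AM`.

Julian Day Number of the source date = 2405800.
Converting JDN 2405800 to the Coptic calendar gives 24 Thout 1591 AM.

24 Thout 1591 AM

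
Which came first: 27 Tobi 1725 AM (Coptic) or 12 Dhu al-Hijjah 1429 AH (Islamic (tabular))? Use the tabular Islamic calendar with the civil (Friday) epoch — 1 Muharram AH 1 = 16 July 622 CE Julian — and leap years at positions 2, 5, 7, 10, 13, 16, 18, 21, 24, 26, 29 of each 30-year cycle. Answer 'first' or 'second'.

Converting both to JDN: 2454867 vs 2454812; the smaller is the second.

second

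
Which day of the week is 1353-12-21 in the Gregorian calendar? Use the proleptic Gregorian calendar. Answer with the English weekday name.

JDN 2215588 mod 7 = 4, and JDN 0 was a Monday, so this is a Friday.

Friday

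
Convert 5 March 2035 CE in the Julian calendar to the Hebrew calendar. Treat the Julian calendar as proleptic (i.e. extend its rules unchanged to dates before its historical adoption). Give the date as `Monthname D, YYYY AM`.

Adar II 7, 5795 AM

Julian Day Number of the source date = 2464405.
Converting JDN 2464405 to the Hebrew calendar gives 7 Adar II 5795 AM.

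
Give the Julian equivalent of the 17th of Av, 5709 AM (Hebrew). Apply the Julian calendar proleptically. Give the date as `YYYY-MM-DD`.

The source date corresponds to 12 August 1949 in the Gregorian calendar (JDN 2433141).
That day falls on 30 July 1949 CE in the Julian calendar.

1949-07-30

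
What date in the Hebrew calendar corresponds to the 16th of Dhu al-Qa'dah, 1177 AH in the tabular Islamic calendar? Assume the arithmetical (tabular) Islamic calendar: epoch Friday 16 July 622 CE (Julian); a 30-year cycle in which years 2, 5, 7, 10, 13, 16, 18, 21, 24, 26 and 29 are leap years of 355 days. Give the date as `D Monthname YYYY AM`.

Julian Day Number of the source date = 2365485.
Converting JDN 2365485 to the Hebrew calendar gives 15 Iyar 5524 AM.

15 Iyar 5524 AM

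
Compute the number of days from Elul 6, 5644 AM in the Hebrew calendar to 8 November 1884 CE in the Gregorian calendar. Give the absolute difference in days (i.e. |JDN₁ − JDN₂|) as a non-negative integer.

JDN of the first date = 2409416.
JDN of the second date = 2409489.
|2409489 − 2409416| = 73.

73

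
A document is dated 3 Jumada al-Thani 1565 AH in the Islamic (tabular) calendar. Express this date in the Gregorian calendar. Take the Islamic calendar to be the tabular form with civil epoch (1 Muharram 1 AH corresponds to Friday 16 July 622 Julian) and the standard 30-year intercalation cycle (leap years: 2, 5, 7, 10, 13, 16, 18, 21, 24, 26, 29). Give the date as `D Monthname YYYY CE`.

20 May 2140 CE

Both dates share Julian Day Number 2502819; in the Gregorian calendar that is 20 May 2140 CE.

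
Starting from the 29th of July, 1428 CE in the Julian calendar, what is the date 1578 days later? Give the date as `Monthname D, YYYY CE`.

November 23, 1432 CE

Counting 1578 days forward from JDN 2242845 reaches JDN 2244423, which is November 23, 1432 CE.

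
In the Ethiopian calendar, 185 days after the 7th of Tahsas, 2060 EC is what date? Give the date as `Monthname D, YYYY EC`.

Sene 12, 2060 EC

JDN of the 7th of Tahsas, 2060 EC = 2476367.
2476367 + 185 = 2476552.
JDN 2476552 in the Ethiopian calendar is Sene 12, 2060 EC.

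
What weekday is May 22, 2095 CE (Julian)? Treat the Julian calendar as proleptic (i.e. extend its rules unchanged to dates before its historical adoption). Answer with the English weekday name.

Equivalently 4 June 2095 Gregorian, JDN 2486398.
2486398 ≡ 5 (mod 7); counting from Monday = 0 gives Saturday.

Saturday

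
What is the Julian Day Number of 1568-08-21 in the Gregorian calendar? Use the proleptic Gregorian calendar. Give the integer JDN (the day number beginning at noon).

2293993

JDN 2400001 is 17 November 1858 CE (Gregorian), MJD 0; the target day is −106008 days from there, so JDN = 2293993.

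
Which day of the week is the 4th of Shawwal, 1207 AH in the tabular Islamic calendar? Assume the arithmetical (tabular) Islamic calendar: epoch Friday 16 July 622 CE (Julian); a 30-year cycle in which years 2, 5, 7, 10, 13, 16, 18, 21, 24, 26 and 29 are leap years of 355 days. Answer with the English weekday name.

Wednesday

Equivalently 15 May 1793 Gregorian, JDN 2376075.
JDN 2376075 mod 7 = 2, and JDN 0 was a Monday, so this is a Wednesday.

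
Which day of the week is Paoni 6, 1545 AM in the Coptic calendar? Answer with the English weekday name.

Friday

This is JDN 2389251 (12 June 1829 Gregorian).
JDN 2389251 mod 7 = 4, and JDN 0 was a Monday, so this is a Friday.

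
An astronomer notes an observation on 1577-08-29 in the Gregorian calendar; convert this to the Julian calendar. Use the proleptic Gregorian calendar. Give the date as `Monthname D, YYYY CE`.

The Julian–Gregorian offset here is 10 days (Julian trailing).
29 August 1577 Gregorian − 10 days → 19 August 1577 Julian.

August 19, 1577 CE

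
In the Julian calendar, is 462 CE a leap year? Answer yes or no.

no

462 mod 4 = 2, so it is a common year in the Julian calendar.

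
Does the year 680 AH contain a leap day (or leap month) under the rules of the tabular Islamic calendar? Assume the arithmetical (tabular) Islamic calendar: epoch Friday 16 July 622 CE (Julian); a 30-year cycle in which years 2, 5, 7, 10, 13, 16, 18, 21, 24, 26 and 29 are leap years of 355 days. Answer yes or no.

no

Year 680 AH is year 20 of its 30-year cycle; leap positions are 2, 5, 7, 10, 13, 16, 18, 21, 24, 26, 29, so it is a common year (354 days).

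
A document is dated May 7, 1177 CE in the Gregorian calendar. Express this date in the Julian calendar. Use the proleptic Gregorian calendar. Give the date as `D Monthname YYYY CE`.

At this point the Julian calendar is 7 days behind the Gregorian.
7 May 1177 Gregorian − 7 days → 30 April 1177 Julian.

30 April 1177 CE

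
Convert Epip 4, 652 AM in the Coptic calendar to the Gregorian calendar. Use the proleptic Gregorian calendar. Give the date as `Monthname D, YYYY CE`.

July 3, 936 CE

Both dates share Julian Day Number 2063111; in the Gregorian calendar that is 3 July 936 CE.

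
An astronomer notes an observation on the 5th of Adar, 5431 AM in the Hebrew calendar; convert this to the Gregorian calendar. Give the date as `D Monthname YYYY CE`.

Both dates share Julian Day Number 2331426; in the Gregorian calendar that is 15 February 1671 CE.

15 February 1671 CE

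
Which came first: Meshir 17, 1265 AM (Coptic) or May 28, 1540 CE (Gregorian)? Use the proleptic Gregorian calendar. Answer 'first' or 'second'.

First date → JDN 2286872; second date → JDN 2283681.
JDN 2283681 < JDN 2286872, so the second date is earlier.

second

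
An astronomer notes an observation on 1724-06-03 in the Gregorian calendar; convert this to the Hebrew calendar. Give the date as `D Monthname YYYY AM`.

Julian Day Number of the source date = 2350892.
Converting JDN 2350892 to the Hebrew calendar gives 12 Sivan 5484 AM.

12 Sivan 5484 AM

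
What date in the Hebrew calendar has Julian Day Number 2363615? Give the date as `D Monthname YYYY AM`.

7 Nisan 5519 AM

JDN 2363615 is 4 April 1759 in the Gregorian calendar.
In the Hebrew calendar that day is 7 Nisan 5519 AM.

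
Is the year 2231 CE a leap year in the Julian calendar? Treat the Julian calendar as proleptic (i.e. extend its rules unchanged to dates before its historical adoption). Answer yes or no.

2231 mod 4 = 3, so it is a common year in the Julian calendar.

no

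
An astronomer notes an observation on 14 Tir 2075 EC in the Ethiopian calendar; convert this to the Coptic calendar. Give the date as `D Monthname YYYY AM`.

14 Tobi 1799 AM

Julian Day Number of the source date = 2481882.
Converting JDN 2481882 to the Coptic calendar gives 14 Tobi 1799 AM.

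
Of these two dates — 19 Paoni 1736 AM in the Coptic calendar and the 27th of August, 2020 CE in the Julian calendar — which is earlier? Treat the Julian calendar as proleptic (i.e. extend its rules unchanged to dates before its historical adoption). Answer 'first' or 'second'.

first

Converting both to JDN: 2459027 vs 2459102; the smaller is the first.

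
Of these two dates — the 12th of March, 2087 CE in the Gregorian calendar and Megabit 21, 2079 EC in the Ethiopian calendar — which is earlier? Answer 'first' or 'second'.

Converting both to JDN: 2483392 vs 2483410; the smaller is the first.

first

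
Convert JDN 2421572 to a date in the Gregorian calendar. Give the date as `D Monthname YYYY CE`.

9 December 1917 CE

JDN 2451545 is 1 Jan 2000; 2421572 is −29973 days from there.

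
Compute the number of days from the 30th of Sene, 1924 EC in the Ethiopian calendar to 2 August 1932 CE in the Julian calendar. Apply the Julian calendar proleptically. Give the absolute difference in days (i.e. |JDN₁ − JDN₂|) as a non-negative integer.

First date → JDN 2426896; second date → JDN 2426935.
The interval is |2426896 − 2426935| = 39 days.

39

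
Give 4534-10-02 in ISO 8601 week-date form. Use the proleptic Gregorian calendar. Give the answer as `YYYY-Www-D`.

4534-W39-6

The weekday is Saturday (ISO weekday 6).
That Saturday belongs to ISO week 39 of ISO year 4534.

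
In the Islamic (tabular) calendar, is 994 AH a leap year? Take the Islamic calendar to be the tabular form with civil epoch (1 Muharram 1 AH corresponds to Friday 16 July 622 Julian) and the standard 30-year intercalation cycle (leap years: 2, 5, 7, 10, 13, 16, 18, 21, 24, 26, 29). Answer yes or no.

Year 994 AH is year 4 of its 30-year cycle; leap positions are 2, 5, 7, 10, 13, 16, 18, 21, 24, 26, 29, so it is a common year (354 days).

no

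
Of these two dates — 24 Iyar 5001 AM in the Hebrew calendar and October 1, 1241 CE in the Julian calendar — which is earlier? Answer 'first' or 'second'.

first

The two dates have Julian Day Numbers 2174459 and 2174607 respectively.
Since 2174459 < 2174607, the first date comes first.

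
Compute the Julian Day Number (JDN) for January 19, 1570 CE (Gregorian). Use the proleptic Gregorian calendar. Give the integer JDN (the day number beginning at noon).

JDN 2299161 is 15 October 1582 CE (Gregorian); the target day is −4652 days from there, so JDN = 2294509.

2294509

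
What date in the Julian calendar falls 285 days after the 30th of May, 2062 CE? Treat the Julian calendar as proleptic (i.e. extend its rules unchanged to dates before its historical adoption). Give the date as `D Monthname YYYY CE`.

The starting date is JDN 2474353; 2474353 + 285 = 2474638.
JDN 2474638 corresponds to 11 March 2063 CE.

11 March 2063 CE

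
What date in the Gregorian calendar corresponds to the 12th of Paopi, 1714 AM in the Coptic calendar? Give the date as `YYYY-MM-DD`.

Julian Day Number of the source date = 2450744.
Converting JDN 2450744 to the Gregorian calendar gives 22 October 1997 CE.

1997-10-22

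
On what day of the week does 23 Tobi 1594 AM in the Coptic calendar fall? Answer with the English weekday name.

Wednesday

Equivalently 30 January 1878 Gregorian, JDN 2407015.
2407015 ≡ 2 (mod 7); counting from Monday = 0 gives Wednesday.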